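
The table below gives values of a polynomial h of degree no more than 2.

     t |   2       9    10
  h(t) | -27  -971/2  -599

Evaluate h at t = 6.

-217

Using the Lagrange interpolation formula with nodes 2, 9, 10:
  L_0(t) = (t - 9)(t - 10) / 56
  L_1(t) = (t - 2)(t - 10) / -7
  L_2(t) = (t - 2)(t - 9) / 8
Then h(t) = -27·L_0(t) - 971/2·L_1(t) - 599·L_2(t).
Expanding and collecting terms gives h(t) = -6t^2 + (1/2)t - 4.
Evaluating at t = 6: h(6) = -217.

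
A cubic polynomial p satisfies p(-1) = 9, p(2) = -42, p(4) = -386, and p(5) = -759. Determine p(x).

Using the Lagrange interpolation formula with nodes -1, 2, 4, 5:
  L_0(x) = (x - 2)(x - 4)(x - 5) / -90
  L_1(x) = (x + 1)(x - 4)(x - 5) / 18
  L_2(x) = (x + 1)(x - 2)(x - 5) / -10
  L_3(x) = (x + 1)(x - 2)(x - 4) / 18
Then p(x) = 9·L_0(x) - 42·L_1(x) - 386·L_2(x) - 759·L_3(x).
Expanding and collecting terms gives p(x) = -6x^3 - x^2 + 2x + 6.
Check: p(-1) = 9. ✓

p(x) = -6x^3 - x^2 + 2x + 6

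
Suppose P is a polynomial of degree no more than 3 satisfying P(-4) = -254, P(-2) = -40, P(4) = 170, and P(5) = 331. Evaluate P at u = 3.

Write P(u) = au^3 + bu^2 + cu + d. Substituting each data point gives a linear system:
  -64a + 16b - 4c + d = -254
  -8a + 4b - 2c + d = -40
  64a + 16b + 4c + d = 170
  125a + 25b + 5c + d = 331
Solving the system yields a = 3, b = -3, c = 5, d = 6.
So P(u) = 3u^3 - 3u^2 + 5u + 6.
Then P(3) = 75.

75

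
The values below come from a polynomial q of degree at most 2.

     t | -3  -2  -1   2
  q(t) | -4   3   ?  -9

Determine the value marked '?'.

6

The 3 known points determine the degree-2 polynomial uniquely.
Write q(t) = at^2 + bt + c. Substituting each data point gives a linear system:
  9a - 3b + c = -4
  4a - 2b + c = 3
  4a + 2b + c = -9
Solving the system yields a = -2, b = -3, c = 5.
So q(t) = -2t² - 3t + 5.
Then q(-1) = 6.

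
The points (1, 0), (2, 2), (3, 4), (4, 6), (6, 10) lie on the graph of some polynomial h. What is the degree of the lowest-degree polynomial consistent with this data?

1

Divided differences on the nodes 1, 2, 3, 4, 6:
  order 0: 0  2  4  6  10
  order 1: 2  2  2  2
  order 2: 0  0  0
  order 3: 0  0
  order 4: 0
The order-1 divided differences are all 2 (nonzero) and every higher order vanishes, so the data lies on a polynomial of degree exactly 1.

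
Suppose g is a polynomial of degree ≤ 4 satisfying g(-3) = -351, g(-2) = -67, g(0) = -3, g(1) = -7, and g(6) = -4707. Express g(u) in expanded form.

Using the Lagrange interpolation formula with nodes -3, -2, 0, 1, 6:
  L_0(u) = (u + 2)u(u - 1)(u - 6) / 108
  L_1(u) = (u + 3)u(u - 1)(u - 6) / -48
  L_2(u) = (u + 3)(u + 2)(u - 1)(u - 6) / 36
  L_3(u) = (u + 3)(u + 2)u(u - 6) / -60
  L_4(u) = (u + 3)(u + 2)u(u - 1) / 2160
Then g(u) = -351·L_0(u) - 67·L_1(u) - 3·L_2(u) - 7·L_3(u) - 4707·L_4(u).
Expanding and collecting terms gives g(u) = -4u^4 + 2u^3 + 2u^2 - 4u - 3.
Check: g(-3) = -351. ✓

g(u) = -4u^4 + 2u^3 + 2u^2 - 4u - 3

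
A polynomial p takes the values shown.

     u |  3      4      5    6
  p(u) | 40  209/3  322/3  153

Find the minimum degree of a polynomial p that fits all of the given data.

Forward differences of the values at u = 3, 4, 5, 6:
  p  : 40  209/3  322/3  153
  Δ  : 89/3  113/3  137/3
  Δ^2: 8  8
  Δ^3: 0
The second differences are constant (8) and nonzero, while all higher differences vanish, so the minimal degree is 2.

2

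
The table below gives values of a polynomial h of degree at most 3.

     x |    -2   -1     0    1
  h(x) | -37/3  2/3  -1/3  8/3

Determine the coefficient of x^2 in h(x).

Write h(x) = ax^3 + bx^2 + cx + d. Substituting each data point gives a linear system:
  -8a + 4b - 2c + d = -37/3
  -a + b - c + d = 2/3
  d = -1/3
  a + b + c + d = 8/3
Solving the system yields a = 3, b = 2, c = -2, d = -1/3.
So h(x) = 3x^3 + 2x^2 - 2x - 1/3.
The coefficient of x^2 is 2.

2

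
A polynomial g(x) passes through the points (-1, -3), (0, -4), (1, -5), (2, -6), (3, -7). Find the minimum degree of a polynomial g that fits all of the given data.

Forward differences of the values at x = -1, 0, 1, 2, 3:
  g  : -3  -4  -5  -6  -7
  Δ  : -1  -1  -1  -1
  Δ^2: 0  0  0
  Δ^3: 0  0
  Δ^4: 0
The first differences are constant (-1) and nonzero, while all higher differences vanish, so the minimal degree is 1.

1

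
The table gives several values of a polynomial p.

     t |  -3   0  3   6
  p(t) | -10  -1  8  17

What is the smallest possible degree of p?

1

Forward differences of the values at t = -3, 0, 3, 6:
  p  : -10  -1  8  17
  Δ  : 9  9  9
  Δ^2: 0  0
  Δ^3: 0
The first differences are constant (9) and nonzero, while all higher differences vanish, so the minimal degree is 1.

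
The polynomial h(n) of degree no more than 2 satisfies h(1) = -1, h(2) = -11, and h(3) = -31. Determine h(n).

h(n) = -5n^2 + 5n - 1

Using the Lagrange interpolation formula with nodes 1, 2, 3:
  L_0(n) = (n - 2)(n - 3) / 2
  L_1(n) = (n - 1)(n - 3) / -1
  L_2(n) = (n - 1)(n - 2) / 2
Then h(n) = -1·L_0(n) - 11·L_1(n) - 31·L_2(n).
Expanding and collecting terms gives h(n) = -5n^2 + 5n - 1.
Check: h(1) = -1. ✓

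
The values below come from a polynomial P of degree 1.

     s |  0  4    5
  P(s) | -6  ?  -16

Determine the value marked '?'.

-14

The 2 known points determine the degree-1 polynomial uniquely.
Write P(s) = as + b. Substituting each data point gives a linear system:
  b = -6
  5a + b = -16
Solving the system yields a = -2, b = -6.
So P(s) = -2s - 6.
Then P(4) = -14.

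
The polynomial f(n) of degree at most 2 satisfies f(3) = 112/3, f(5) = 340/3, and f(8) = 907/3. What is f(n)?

Using the Lagrange interpolation formula with nodes 3, 5, 8:
  L_0(n) = (n - 5)(n - 8) / 10
  L_1(n) = (n - 3)(n - 8) / -6
  L_2(n) = (n - 3)(n - 5) / 15
Then f(n) = 112/3·L_0(n) + 340/3·L_1(n) + 907/3·L_2(n).
Expanding and collecting terms gives f(n) = 5n^2 - 2n - 5/3.
Check: f(5) = 340/3. ✓

f(n) = 5n^2 - 2n - 5/3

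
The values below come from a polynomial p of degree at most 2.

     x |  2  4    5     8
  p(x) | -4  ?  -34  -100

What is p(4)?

The 3 known points determine the degree-2 polynomial uniquely.
Write p(x) = ax^2 + bx + c. Substituting each data point gives a linear system:
  4a + 2b + c = -4
  25a + 5b + c = -34
  64a + 8b + c = -100
Solving the system yields a = -2, b = 4, c = -4.
So p(x) = -2x² + 4x - 4.
Then p(4) = -20.

-20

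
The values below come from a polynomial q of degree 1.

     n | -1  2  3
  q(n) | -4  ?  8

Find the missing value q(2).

The 2 known points determine the degree-1 polynomial uniquely.
Write q(n) = an + b. Substituting each data point gives a linear system:
  -a + b = -4
  3a + b = 8
Solving the system yields a = 3, b = -1.
So q(n) = 3n - 1.
Then q(2) = 5.

5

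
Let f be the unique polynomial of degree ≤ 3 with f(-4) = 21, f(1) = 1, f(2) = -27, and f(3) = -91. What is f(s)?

f(s) = -2s^3 - 6s^2 + 4s + 5

Write f(s) = as^3 + bs^2 + cs + d. Substituting each data point gives a linear system:
  -64a + 16b - 4c + d = 21
  a + b + c + d = 1
  8a + 4b + 2c + d = -27
  27a + 9b + 3c + d = -91
Solving the system yields a = -2, b = -6, c = 4, d = 5.
So f(s) = -2s³ - 6s² + 4s + 5.
Check: f(3) = -91. ✓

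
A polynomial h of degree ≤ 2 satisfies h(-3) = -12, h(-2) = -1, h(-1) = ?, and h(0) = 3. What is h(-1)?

On equispaced nodes a degree-2 polynomial has vanishing third forward difference, so
  - h(-3) + 3·h(-2) - 3·h(-1) + h(0) = 0.
Substituting the known values and solving for h(-1):
  -3·h(-1) = -12
  h(-1) = 4.

4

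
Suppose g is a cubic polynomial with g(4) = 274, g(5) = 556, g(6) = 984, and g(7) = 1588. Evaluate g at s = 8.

Forward differences of the values at s = 4, 5, 6, 7:
  g  : 274  556  984  1588
  Δ  : 282  428  604
  Δ^2: 146  176
  Δ^3: 30
The third differences are constant, confirming degree 3.
Interpolating (Newton forward form) and evaluating at s = 8 gives g(8) = 2398.

2398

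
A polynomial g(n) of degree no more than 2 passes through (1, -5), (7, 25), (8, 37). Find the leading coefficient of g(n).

Write g(n) = an^2 + bn + c. Substituting each data point gives a linear system:
  a + b + c = -5
  49a + 7b + c = 25
  64a + 8b + c = 37
Solving the system yields a = 1, b = -3, c = -3.
So g(n) = n² - 3n - 3.
The leading coefficient is 1.

1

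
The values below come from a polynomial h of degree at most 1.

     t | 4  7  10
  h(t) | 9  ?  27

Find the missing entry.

The 2 known points determine the degree-1 polynomial uniquely.
Write h(t) = at + b. Substituting each data point gives a linear system:
  4a + b = 9
  10a + b = 27
Solving the system yields a = 3, b = -3.
So h(t) = 3t - 3.
Then h(7) = 18.

18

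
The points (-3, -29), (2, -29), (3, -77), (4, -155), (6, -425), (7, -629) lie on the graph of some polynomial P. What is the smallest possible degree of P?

Divided differences on the nodes -3, 2, 3, 4, 6, 7:
  order 0: -29  -29  -77  -155  -425  -629
  order 1: 0  -48  -78  -135  -204
  order 2: -8  -15  -19  -23
  order 3: -1  -1  -1
  order 4: 0  0
  order 5: 0
The order-3 divided differences are all -1 (nonzero) and every higher order vanishes, so the data lies on a polynomial of degree exactly 3.

3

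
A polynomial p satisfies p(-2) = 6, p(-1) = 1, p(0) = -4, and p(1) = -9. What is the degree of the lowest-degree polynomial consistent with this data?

1

Forward differences of the values at t = -2, -1, 0, 1:
  p  : 6  1  -4  -9
  Δ  : -5  -5  -5
  Δ^2: 0  0
  Δ^3: 0
The first differences are constant (-5) and nonzero, while all higher differences vanish, so the minimal degree is 1.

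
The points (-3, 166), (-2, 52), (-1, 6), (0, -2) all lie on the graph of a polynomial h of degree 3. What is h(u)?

h(u) = -5u^3 + 4u^2 + u - 2

Using the Lagrange interpolation formula with nodes -3, -2, -1, 0:
  L_0(u) = (u + 2)(u + 1)u / -6
  L_1(u) = (u + 3)(u + 1)u / 2
  L_2(u) = (u + 3)(u + 2)u / -2
  L_3(u) = (u + 3)(u + 2)(u + 1) / 6
Then h(u) = 166·L_0(u) + 52·L_1(u) + 6·L_2(u) - 2·L_3(u).
Expanding and collecting terms gives h(u) = -5u³ + 4u² + u - 2.
Check: h(-2) = 52. ✓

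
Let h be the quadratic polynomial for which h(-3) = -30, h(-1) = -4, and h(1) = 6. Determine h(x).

Using the Lagrange interpolation formula with nodes -3, -1, 1:
  L_0(x) = (x + 1)(x - 1) / 8
  L_1(x) = (x + 3)(x - 1) / -4
  L_2(x) = (x + 3)(x + 1) / 8
Then h(x) = -30·L_0(x) - 4·L_1(x) + 6·L_2(x).
Expanding and collecting terms gives h(x) = -2x^2 + 5x + 3.
Check: h(-1) = -4. ✓

h(x) = -2x^2 + 5x + 3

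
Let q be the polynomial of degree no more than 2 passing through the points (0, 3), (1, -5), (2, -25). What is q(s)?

Write q(s) = as^2 + bs + c. Substituting each data point gives a linear system:
  c = 3
  a + b + c = -5
  4a + 2b + c = -25
Solving the system yields a = -6, b = -2, c = 3.
So q(s) = -6s^2 - 2s + 3.
Check: q(0) = 3. ✓

q(s) = -6s^2 - 2s + 3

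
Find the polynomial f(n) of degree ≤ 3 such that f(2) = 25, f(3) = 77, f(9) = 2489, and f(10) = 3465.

f(n) = 4n^3 - 6n^2 + 6n + 5

Using the Lagrange interpolation formula with nodes 2, 3, 9, 10:
  L_0(n) = (n - 3)(n - 9)(n - 10) / -56
  L_1(n) = (n - 2)(n - 9)(n - 10) / 42
  L_2(n) = (n - 2)(n - 3)(n - 10) / -42
  L_3(n) = (n - 2)(n - 3)(n - 9) / 56
Then f(n) = 25·L_0(n) + 77·L_1(n) + 2489·L_2(n) + 3465·L_3(n).
Expanding and collecting terms gives f(n) = 4n^3 - 6n^2 + 6n + 5.
Check: f(9) = 2489. ✓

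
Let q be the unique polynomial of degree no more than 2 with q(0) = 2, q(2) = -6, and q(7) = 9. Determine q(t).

q(t) = t^2 - 6t + 2

Write q(t) = at^2 + bt + c. Substituting each data point gives a linear system:
  c = 2
  4a + 2b + c = -6
  49a + 7b + c = 9
Solving the system yields a = 1, b = -6, c = 2.
So q(t) = t^2 - 6t + 2.
Check: q(0) = 2. ✓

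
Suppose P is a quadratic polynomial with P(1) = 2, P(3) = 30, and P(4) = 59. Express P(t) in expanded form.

Write P(t) = at^2 + bt + c. Substituting each data point gives a linear system:
  a + b + c = 2
  9a + 3b + c = 30
  16a + 4b + c = 59
Solving the system yields a = 5, b = -6, c = 3.
So P(t) = 5t^2 - 6t + 3.
Check: P(3) = 30. ✓

P(t) = 5t^2 - 6t + 3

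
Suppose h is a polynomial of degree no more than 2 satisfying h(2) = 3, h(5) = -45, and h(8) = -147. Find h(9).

Using the Lagrange interpolation formula with nodes 2, 5, 8:
  L_0(t) = (t - 5)(t - 8) / 18
  L_1(t) = (t - 2)(t - 8) / -9
  L_2(t) = (t - 2)(t - 5) / 18
Then h(t) = 3·L_0(t) - 45·L_1(t) - 147·L_2(t).
Expanding and collecting terms gives h(t) = -3t^2 + 5t + 5.
Evaluating at t = 9: h(9) = -193.

-193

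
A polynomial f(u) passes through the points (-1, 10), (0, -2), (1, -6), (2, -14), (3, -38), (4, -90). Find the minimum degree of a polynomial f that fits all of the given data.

3

Forward differences of the values at u = -1, 0, 1, 2, 3, 4:
  f  : 10  -2  -6  -14  -38  -90
  Δ  : -12  -4  -8  -24  -52
  Δ^2: 8  -4  -16  -28
  Δ^3: -12  -12  -12
  Δ^4: 0  0
  Δ^5: 0
The third differences are constant (-12) and nonzero, while all higher differences vanish, so the minimal degree is 3.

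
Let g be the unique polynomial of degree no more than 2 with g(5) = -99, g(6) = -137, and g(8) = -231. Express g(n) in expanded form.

g(n) = -3n^2 - 5n + 1

Using the Lagrange interpolation formula with nodes 5, 6, 8:
  L_0(n) = (n - 6)(n - 8) / 3
  L_1(n) = (n - 5)(n - 8) / -2
  L_2(n) = (n - 5)(n - 6) / 6
Then g(n) = -99·L_0(n) - 137·L_1(n) - 231·L_2(n).
Expanding and collecting terms gives g(n) = -3n^2 - 5n + 1.
Check: g(5) = -99. ✓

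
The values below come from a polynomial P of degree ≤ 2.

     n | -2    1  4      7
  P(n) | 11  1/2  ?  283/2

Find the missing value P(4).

44

The 3 known points determine the degree-2 polynomial uniquely.
Write P(n) = an^2 + bn + c. Substituting each data point gives a linear system:
  4a - 2b + c = 11
  a + b + c = 1/2
  49a + 7b + c = 283/2
Solving the system yields a = 3, b = -1/2, c = -2.
So P(n) = 3n^2 - (1/2)n - 2.
Then P(4) = 44.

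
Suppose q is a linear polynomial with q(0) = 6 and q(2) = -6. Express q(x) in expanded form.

Write q(x) = ax + b. Substituting each data point gives a linear system:
  b = 6
  2a + b = -6
Solving the system yields a = -6, b = 6.
So q(x) = -6x + 6.
Check: q(0) = 6. ✓

q(x) = -6x + 6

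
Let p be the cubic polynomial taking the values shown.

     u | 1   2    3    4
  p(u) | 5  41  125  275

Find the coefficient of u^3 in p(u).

3

Write p(u) = au^3 + bu^2 + cu + d. Substituting each data point gives a linear system:
  a + b + c + d = 5
  8a + 4b + 2c + d = 41
  27a + 9b + 3c + d = 125
  64a + 16b + 4c + d = 275
Solving the system yields a = 3, b = 6, c = -3, d = -1.
So p(u) = 3u^3 + 6u^2 - 3u - 1.
The leading coefficient is 3.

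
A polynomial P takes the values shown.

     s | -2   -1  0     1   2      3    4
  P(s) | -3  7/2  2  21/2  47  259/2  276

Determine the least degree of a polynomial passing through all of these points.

3

Forward differences of the values at s = -2, -1, 0, 1, 2, 3, 4:
  P  : -3  7/2  2  21/2  47  259/2  276
  Δ  : 13/2  -3/2  17/2  73/2  165/2  293/2
  Δ^2: -8  10  28  46  64
  Δ^3: 18  18  18  18
  Δ^4: 0  0  0
  Δ^5: 0  0
  Δ^6: 0
The third differences are constant (18) and nonzero, while all higher differences vanish, so the minimal degree is 3.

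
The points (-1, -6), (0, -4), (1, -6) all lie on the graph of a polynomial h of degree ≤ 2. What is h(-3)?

Forward differences of the values at n = -1, 0, 1:
  h  : -6  -4  -6
  Δ  : 2  -2
  Δ^2: -4
The second differences are constant, confirming degree 2.
Interpolating (Newton forward form) and evaluating at n = -3 gives h(-3) = -22.

-22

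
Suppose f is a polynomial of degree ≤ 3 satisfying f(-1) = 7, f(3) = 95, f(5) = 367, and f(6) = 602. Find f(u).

f(u) = 2u^3 + 5u^2 - 2u + 2

Using the Lagrange interpolation formula with nodes -1, 3, 5, 6:
  L_0(u) = (u - 3)(u - 5)(u - 6) / -168
  L_1(u) = (u + 1)(u - 5)(u - 6) / 24
  L_2(u) = (u + 1)(u - 3)(u - 6) / -12
  L_3(u) = (u + 1)(u - 3)(u - 5) / 21
Then f(u) = 7·L_0(u) + 95·L_1(u) + 367·L_2(u) + 602·L_3(u).
Expanding and collecting terms gives f(u) = 2u³ + 5u² - 2u + 2.
Check: f(3) = 95. ✓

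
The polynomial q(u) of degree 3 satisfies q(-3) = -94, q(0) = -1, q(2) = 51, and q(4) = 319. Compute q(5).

594

Write q(u) = au^3 + bu^2 + cu + d. Substituting each data point gives a linear system:
  -27a + 9b - 3c + d = -94
  d = -1
  8a + 4b + 2c + d = 51
  64a + 16b + 4c + d = 319
Solving the system yields a = 4, b = 3, c = 4, d = -1.
So q(u) = 4u³ + 3u² + 4u - 1.
Then q(5) = 594.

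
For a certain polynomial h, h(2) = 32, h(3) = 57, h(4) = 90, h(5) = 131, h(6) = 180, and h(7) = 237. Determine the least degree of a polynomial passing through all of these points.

2

Forward differences of the values at s = 2, 3, 4, 5, 6, 7:
  h  : 32  57  90  131  180  237
  Δ  : 25  33  41  49  57
  Δ^2: 8  8  8  8
  Δ^3: 0  0  0
  Δ^4: 0  0
  Δ^5: 0
The second differences are constant (8) and nonzero, while all higher differences vanish, so the minimal degree is 2.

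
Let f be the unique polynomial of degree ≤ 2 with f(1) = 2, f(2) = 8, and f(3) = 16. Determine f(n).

f(n) = n^2 + 3n - 2

Using the Lagrange interpolation formula with nodes 1, 2, 3:
  L_0(n) = (n - 2)(n - 3) / 2
  L_1(n) = (n - 1)(n - 3) / -1
  L_2(n) = (n - 1)(n - 2) / 2
Then f(n) = 2·L_0(n) + 8·L_1(n) + 16·L_2(n).
Expanding and collecting terms gives f(n) = n^2 + 3n - 2.
Check: f(2) = 8. ✓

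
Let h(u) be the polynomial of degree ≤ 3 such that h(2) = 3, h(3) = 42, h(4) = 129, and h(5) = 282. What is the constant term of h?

-3

Write h(u) = au^3 + bu^2 + cu + d. Substituting each data point gives a linear system:
  8a + 4b + 2c + d = 3
  27a + 9b + 3c + d = 42
  64a + 16b + 4c + d = 129
  125a + 25b + 5c + d = 282
Solving the system yields a = 3, b = -3, c = -3, d = -3.
So h(u) = 3u³ - 3u² - 3u - 3.
The constant term is -3.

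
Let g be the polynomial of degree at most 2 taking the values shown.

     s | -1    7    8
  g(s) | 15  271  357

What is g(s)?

g(s) = 6s^2 - 4s + 5

Using the Lagrange interpolation formula with nodes -1, 7, 8:
  L_0(s) = (s - 7)(s - 8) / 72
  L_1(s) = (s + 1)(s - 8) / -8
  L_2(s) = (s + 1)(s - 7) / 9
Then g(s) = 15·L_0(s) + 271·L_1(s) + 357·L_2(s).
Expanding and collecting terms gives g(s) = 6s² - 4s + 5.
Check: g(8) = 357. ✓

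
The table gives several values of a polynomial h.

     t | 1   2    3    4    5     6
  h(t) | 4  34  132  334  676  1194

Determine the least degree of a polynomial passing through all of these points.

Forward differences of the values at t = 1, 2, 3, 4, 5, 6:
  h  : 4  34  132  334  676  1194
  Δ  : 30  98  202  342  518
  Δ^2: 68  104  140  176
  Δ^3: 36  36  36
  Δ^4: 0  0
  Δ^5: 0
The third differences are constant (36) and nonzero, while all higher differences vanish, so the minimal degree is 3.

3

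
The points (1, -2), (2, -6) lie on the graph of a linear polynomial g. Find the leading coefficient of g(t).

Write g(t) = at + b. Substituting each data point gives a linear system:
  a + b = -2
  2a + b = -6
Solving the system yields a = -4, b = 2.
So g(t) = -4t + 2.
The leading coefficient is -4.

-4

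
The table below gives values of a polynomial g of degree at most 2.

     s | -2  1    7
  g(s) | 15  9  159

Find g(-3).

Using the Lagrange interpolation formula with nodes -2, 1, 7:
  L_0(s) = (s - 1)(s - 7) / 27
  L_1(s) = (s + 2)(s - 7) / -18
  L_2(s) = (s + 2)(s - 1) / 54
Then g(s) = 15·L_0(s) + 9·L_1(s) + 159·L_2(s).
Expanding and collecting terms gives g(s) = 3s² + s + 5.
Evaluating at s = -3: g(-3) = 29.

29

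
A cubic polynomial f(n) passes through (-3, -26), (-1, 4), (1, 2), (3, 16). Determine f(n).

f(n) = n^3 - n^2 - 2n + 4

Write f(n) = an^3 + bn^2 + cn + d. Substituting each data point gives a linear system:
  -27a + 9b - 3c + d = -26
  -a + b - c + d = 4
  a + b + c + d = 2
  27a + 9b + 3c + d = 16
Solving the system yields a = 1, b = -1, c = -2, d = 4.
So f(n) = n^3 - n^2 - 2n + 4.
Check: f(1) = 2. ✓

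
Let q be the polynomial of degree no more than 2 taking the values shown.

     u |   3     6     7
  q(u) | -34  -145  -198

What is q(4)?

Write q(u) = au^2 + bu + c. Substituting each data point gives a linear system:
  9a + 3b + c = -34
  36a + 6b + c = -145
  49a + 7b + c = -198
Solving the system yields a = -4, b = -1, c = 5.
So q(u) = -4u² - u + 5.
Then q(4) = -63.

-63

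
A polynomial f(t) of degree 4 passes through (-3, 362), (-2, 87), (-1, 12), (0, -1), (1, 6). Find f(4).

Forward differences of the values at t = -3, -2, -1, 0, 1:
  f  : 362  87  12  -1  6
  Δ  : -275  -75  -13  7
  Δ^2: 200  62  20
  Δ^3: -138  -42
  Δ^4: 96
The fourth differences are constant, confirming degree 4.
Interpolating (Newton forward form) and evaluating at t = 4 gives f(4) = 1167.

1167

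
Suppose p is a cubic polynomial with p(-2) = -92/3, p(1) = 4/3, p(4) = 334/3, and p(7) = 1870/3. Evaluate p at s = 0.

Write p(s) = as^3 + bs^2 + cs + d. Substituting each data point gives a linear system:
  -8a + 4b - 2c + d = -92/3
  a + b + c + d = 4/3
  64a + 16b + 4c + d = 334/3
  343a + 49b + 7c + d = 1870/3
Solving the system yields a = 2, b = -5/3, c = 3, d = -2.
So p(s) = 2s^3 - (5/3)s^2 + 3s - 2.
Then p(0) = -2.

-2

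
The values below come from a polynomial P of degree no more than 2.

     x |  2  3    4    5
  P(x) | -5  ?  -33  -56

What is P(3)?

On equispaced nodes a degree-2 polynomial has vanishing third forward difference, so
  - P(2) + 3·P(3) - 3·P(4) + P(5) = 0.
Substituting the known values and solving for P(3):
  3·P(3) = -48
  P(3) = -16.

-16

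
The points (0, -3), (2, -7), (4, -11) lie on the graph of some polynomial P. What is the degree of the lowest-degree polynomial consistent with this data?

Forward differences of the values at u = 0, 2, 4:
  P  : -3  -7  -11
  Δ  : -4  -4
  Δ^2: 0
The first differences are constant (-4) and nonzero, while all higher differences vanish, so the minimal degree is 1.

1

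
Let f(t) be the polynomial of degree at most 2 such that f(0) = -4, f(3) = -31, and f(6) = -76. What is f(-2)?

Write f(t) = at^2 + bt + c. Substituting each data point gives a linear system:
  c = -4
  9a + 3b + c = -31
  36a + 6b + c = -76
Solving the system yields a = -1, b = -6, c = -4.
So f(t) = -t^2 - 6t - 4.
Then f(-2) = 4.

4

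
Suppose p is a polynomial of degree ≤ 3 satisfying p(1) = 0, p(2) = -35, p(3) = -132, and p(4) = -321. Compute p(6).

Write p(u) = au^3 + bu^2 + cu + d. Substituting each data point gives a linear system:
  a + b + c + d = 0
  8a + 4b + 2c + d = -35
  27a + 9b + 3c + d = -132
  64a + 16b + 4c + d = -321
Solving the system yields a = -5, b = -1, c = 3, d = 3.
So p(u) = -5u^3 - u^2 + 3u + 3.
Then p(6) = -1095.

-1095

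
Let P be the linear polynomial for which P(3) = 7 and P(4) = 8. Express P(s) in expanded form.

P(s) = s + 4

Write P(s) = as + b. Substituting each data point gives a linear system:
  3a + b = 7
  4a + b = 8
Solving the system yields a = 1, b = 4.
So P(s) = s + 4.
Check: P(4) = 8. ✓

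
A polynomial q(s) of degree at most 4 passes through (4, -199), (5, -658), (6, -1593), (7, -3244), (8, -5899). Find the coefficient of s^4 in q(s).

Write q(s) = as^4 + bs^3 + cs^2 + ds + e. Substituting each data point gives a linear system:
  256a + 64b + 16c + 4d + e = -199
  625a + 125b + 25c + 5d + e = -658
  1296a + 216b + 36c + 6d + e = -1593
  2401a + 343b + 49c + 7d + e = -3244
  4096a + 512b + 64c + 8d + e = -5899
Solving the system yields a = -2, b = 4, c = 4, d = -1, e = -3.
So q(s) = -2s⁴ + 4s³ + 4s² - s - 3.
The leading coefficient is -2.

-2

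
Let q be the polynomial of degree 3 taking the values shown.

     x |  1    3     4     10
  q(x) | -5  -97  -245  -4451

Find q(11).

-5985

Write q(x) = ax^3 + bx^2 + cx + d. Substituting each data point gives a linear system:
  a + b + c + d = -5
  27a + 9b + 3c + d = -97
  64a + 16b + 4c + d = -245
  1000a + 100b + 10c + d = -4451
Solving the system yields a = -5, b = 6, c = -5, d = -1.
So q(x) = -5x^3 + 6x^2 - 5x - 1.
Then q(11) = -5985.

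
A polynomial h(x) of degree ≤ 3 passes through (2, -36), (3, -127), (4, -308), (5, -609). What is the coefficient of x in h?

4

Write h(x) = ax^3 + bx^2 + cx + d. Substituting each data point gives a linear system:
  8a + 4b + 2c + d = -36
  27a + 9b + 3c + d = -127
  64a + 16b + 4c + d = -308
  125a + 25b + 5c + d = -609
Solving the system yields a = -5, b = 0, c = 4, d = -4.
So h(x) = -5x³ + 4x - 4.
The coefficient of x is 4.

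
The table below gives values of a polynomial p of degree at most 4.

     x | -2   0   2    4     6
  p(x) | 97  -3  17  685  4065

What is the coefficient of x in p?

Write p(x) = ax^4 + bx^3 + cx^2 + dx + e. Substituting each data point gives a linear system:
  16a - 8b + 4c - 2d + e = 97
  e = -3
  16a + 8b + 4c + 2d + e = 17
  256a + 64b + 16c + 4d + e = 685
  1296a + 216b + 36c + 6d + e = 4065
Solving the system yields a = 4, b = -5, c = -1, d = 0, e = -3.
So p(x) = 4x⁴ - 5x³ - x² - 3.
The coefficient of x is 0.

0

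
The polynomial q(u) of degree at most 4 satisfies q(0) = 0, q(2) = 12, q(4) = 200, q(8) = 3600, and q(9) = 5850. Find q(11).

Using the Lagrange interpolation formula with nodes 0, 2, 4, 8, 9:
  L_0(u) = (u - 2)(u - 4)(u - 8)(u - 9) / 576
  L_1(u) = u(u - 4)(u - 8)(u - 9) / -168
  L_2(u) = u(u - 2)(u - 8)(u - 9) / 160
  L_3(u) = u(u - 2)(u - 4)(u - 9) / -192
  L_4(u) = u(u - 2)(u - 4)(u - 8) / 315
Then q(u) = 0·L_0(u) + 12·L_1(u) + 200·L_2(u) + 3600·L_3(u) + 5850·L_4(u).
Expanding and collecting terms gives q(u) = u^4 - u^3 + 2u.
Evaluating at u = 11: q(11) = 13332.

13332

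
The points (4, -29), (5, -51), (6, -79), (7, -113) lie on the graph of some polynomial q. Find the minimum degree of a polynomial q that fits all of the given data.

2

Forward differences of the values at t = 4, 5, 6, 7:
  q  : -29  -51  -79  -113
  Δ  : -22  -28  -34
  Δ^2: -6  -6
  Δ^3: 0
The second differences are constant (-6) and nonzero, while all higher differences vanish, so the minimal degree is 2.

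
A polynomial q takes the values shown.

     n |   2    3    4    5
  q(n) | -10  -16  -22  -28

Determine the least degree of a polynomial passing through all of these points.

1

Forward differences of the values at n = 2, 3, 4, 5:
  q  : -10  -16  -22  -28
  Δ  : -6  -6  -6
  Δ^2: 0  0
  Δ^3: 0
The first differences are constant (-6) and nonzero, while all higher differences vanish, so the minimal degree is 1.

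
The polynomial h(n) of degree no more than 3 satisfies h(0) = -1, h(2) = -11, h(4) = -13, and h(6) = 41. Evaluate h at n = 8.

Write h(n) = an^3 + bn^2 + cn + d. Substituting each data point gives a linear system:
  d = -1
  8a + 4b + 2c + d = -11
  64a + 16b + 4c + d = -13
  216a + 36b + 6c + d = 41
Solving the system yields a = 1, b = -5, c = 1, d = -1.
So h(n) = n^3 - 5n^2 + n - 1.
Then h(8) = 199.

199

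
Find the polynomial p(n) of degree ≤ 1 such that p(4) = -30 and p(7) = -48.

Write p(n) = an + b. Substituting each data point gives a linear system:
  4a + b = -30
  7a + b = -48
Solving the system yields a = -6, b = -6.
So p(n) = -6n - 6.
Check: p(7) = -48. ✓

p(n) = -6n - 6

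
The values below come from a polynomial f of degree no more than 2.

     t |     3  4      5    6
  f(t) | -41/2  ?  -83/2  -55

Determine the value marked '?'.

On equispaced nodes a degree-2 polynomial has vanishing third forward difference, so
  - f(3) + 3·f(4) - 3·f(5) + f(6) = 0.
Substituting the known values and solving for f(4):
  3·f(4) = -90
  f(4) = -30.

-30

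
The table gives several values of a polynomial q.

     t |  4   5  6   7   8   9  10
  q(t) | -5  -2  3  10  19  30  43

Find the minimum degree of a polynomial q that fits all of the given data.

Forward differences of the values at t = 4, 5, 6, 7, 8, 9, 10:
  q  : -5  -2  3  10  19  30  43
  Δ  : 3  5  7  9  11  13
  Δ^2: 2  2  2  2  2
  Δ^3: 0  0  0  0
  Δ^4: 0  0  0
  Δ^5: 0  0
  Δ^6: 0
The second differences are constant (2) and nonzero, while all higher differences vanish, so the minimal degree is 2.

2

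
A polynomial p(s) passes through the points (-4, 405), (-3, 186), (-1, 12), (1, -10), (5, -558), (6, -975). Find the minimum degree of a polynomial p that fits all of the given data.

3

Divided differences on the nodes -4, -3, -1, 1, 5, 6:
  order 0: 405  186  12  -10  -558  -975
  order 1: -219  -87  -11  -137  -417
  order 2: 44  19  -21  -56
  order 3: -5  -5  -5
  order 4: 0  0
  order 5: 0
The order-3 divided differences are all -5 (nonzero) and every higher order vanishes, so the data lies on a polynomial of degree exactly 3.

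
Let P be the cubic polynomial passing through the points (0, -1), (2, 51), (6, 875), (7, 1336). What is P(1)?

Write P(t) = at^3 + bt^2 + ct + d. Substituting each data point gives a linear system:
  d = -1
  8a + 4b + 2c + d = 51
  216a + 36b + 6c + d = 875
  343a + 49b + 7c + d = 1336
Solving the system yields a = 3, b = 6, c = 2, d = -1.
So P(t) = 3t^3 + 6t^2 + 2t - 1.
Then P(1) = 10.

10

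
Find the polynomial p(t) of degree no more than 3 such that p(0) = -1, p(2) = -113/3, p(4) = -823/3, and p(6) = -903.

Write p(t) = at^3 + bt^2 + ct + d. Substituting each data point gives a linear system:
  d = -1
  8a + 4b + 2c + d = -113/3
  64a + 16b + 4c + d = -823/3
  216a + 36b + 6c + d = -903
Solving the system yields a = -4, b = -1, c = -1/3, d = -1.
So p(t) = -4t^3 - t^2 - (1/3)t - 1.
Check: p(2) = -113/3. ✓

p(t) = -4t^3 - t^2 - (1/3)t - 1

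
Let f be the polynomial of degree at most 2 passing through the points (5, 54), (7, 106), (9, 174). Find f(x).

Write f(x) = ax^2 + bx + c. Substituting each data point gives a linear system:
  25a + 5b + c = 54
  49a + 7b + c = 106
  81a + 9b + c = 174
Solving the system yields a = 2, b = 2, c = -6.
So f(x) = 2x^2 + 2x - 6.
Check: f(5) = 54. ✓

f(x) = 2x^2 + 2x - 6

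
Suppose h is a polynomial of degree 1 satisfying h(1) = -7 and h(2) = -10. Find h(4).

Write h(u) = au + b. Substituting each data point gives a linear system:
  a + b = -7
  2a + b = -10
Solving the system yields a = -3, b = -4.
So h(u) = -3u - 4.
Then h(4) = -16.

-16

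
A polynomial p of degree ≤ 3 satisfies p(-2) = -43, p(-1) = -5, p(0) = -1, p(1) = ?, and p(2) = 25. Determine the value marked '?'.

-1

On equispaced nodes a degree-3 polynomial has vanishing fourth forward difference, so
  p(-2) - 4·p(-1) + 6·p(0) - 4·p(1) + p(2) = 0.
Substituting the known values and solving for p(1):
  -4·p(1) = 4
  p(1) = -1.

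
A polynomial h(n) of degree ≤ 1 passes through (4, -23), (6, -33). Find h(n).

h(n) = -5n - 3

Write h(n) = an + b. Substituting each data point gives a linear system:
  4a + b = -23
  6a + b = -33
Solving the system yields a = -5, b = -3.
So h(n) = -5n - 3.
Check: h(4) = -23. ✓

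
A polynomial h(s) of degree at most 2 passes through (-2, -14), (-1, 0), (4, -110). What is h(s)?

h(s) = -6s^2 - 4s + 2

Write h(s) = as^2 + bs + c. Substituting each data point gives a linear system:
  4a - 2b + c = -14
  a - b + c = 0
  16a + 4b + c = -110
Solving the system yields a = -6, b = -4, c = 2.
So h(s) = -6s^2 - 4s + 2.
Check: h(-2) = -14. ✓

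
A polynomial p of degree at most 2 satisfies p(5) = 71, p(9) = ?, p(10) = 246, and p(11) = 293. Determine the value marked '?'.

The 3 known points determine the degree-2 polynomial uniquely.
Write p(n) = an^2 + bn + c. Substituting each data point gives a linear system:
  25a + 5b + c = 71
  100a + 10b + c = 246
  121a + 11b + c = 293
Solving the system yields a = 2, b = 5, c = -4.
So p(n) = 2n^2 + 5n - 4.
Then p(9) = 203.

203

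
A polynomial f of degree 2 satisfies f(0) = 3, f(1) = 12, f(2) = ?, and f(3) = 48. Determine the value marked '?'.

27

On equispaced nodes a degree-2 polynomial has vanishing third forward difference, so
  - f(0) + 3·f(1) - 3·f(2) + f(3) = 0.
Substituting the known values and solving for f(2):
  -3·f(2) = -81
  f(2) = 27.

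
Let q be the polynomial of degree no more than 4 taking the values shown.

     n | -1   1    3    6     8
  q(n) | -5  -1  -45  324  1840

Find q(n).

q(n) = n^4 - 4n^3 - 4n^2 + 6n

Write q(n) = an^4 + bn^3 + cn^2 + dn + e. Substituting each data point gives a linear system:
  a - b + c - d + e = -5
  a + b + c + d + e = -1
  81a + 27b + 9c + 3d + e = -45
  1296a + 216b + 36c + 6d + e = 324
  4096a + 512b + 64c + 8d + e = 1840
Solving the system yields a = 1, b = -4, c = -4, d = 6, e = 0.
So q(n) = n^4 - 4n^3 - 4n^2 + 6n.
Check: q(1) = -1. ✓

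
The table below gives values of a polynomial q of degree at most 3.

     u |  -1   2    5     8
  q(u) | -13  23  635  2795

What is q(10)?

Using the Lagrange interpolation formula with nodes -1, 2, 5, 8:
  L_0(u) = (u - 2)(u - 5)(u - 8) / -162
  L_1(u) = (u + 1)(u - 5)(u - 8) / 54
  L_2(u) = (u + 1)(u - 2)(u - 8) / -54
  L_3(u) = (u + 1)(u - 2)(u - 5) / 162
Then q(u) = -13·L_0(u) + 23·L_1(u) + 635·L_2(u) + 2795·L_3(u).
Expanding and collecting terms gives q(u) = 6u^3 - 4u^2 - 2u - 5.
Evaluating at u = 10: q(10) = 5575.

5575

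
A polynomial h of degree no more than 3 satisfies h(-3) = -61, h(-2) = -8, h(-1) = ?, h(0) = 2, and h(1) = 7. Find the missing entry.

The 4 known points determine the degree-3 polynomial uniquely.
Write h(s) = as^3 + bs^2 + cs + d. Substituting each data point gives a linear system:
  -27a + 9b - 3c + d = -61
  -8a + 4b - 2c + d = -8
  d = 2
  a + b + c + d = 7
Solving the system yields a = 4, b = 4, c = -3, d = 2.
So h(s) = 4s³ + 4s² - 3s + 2.
Then h(-1) = 5.

5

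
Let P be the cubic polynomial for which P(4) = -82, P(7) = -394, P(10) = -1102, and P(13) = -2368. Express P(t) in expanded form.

Using the Lagrange interpolation formula with nodes 4, 7, 10, 13:
  L_0(t) = (t - 7)(t - 10)(t - 13) / -162
  L_1(t) = (t - 4)(t - 10)(t - 13) / 54
  L_2(t) = (t - 4)(t - 7)(t - 13) / -54
  L_3(t) = (t - 4)(t - 7)(t - 10) / 162
Then P(t) = -82·L_0(t) - 394·L_1(t) - 1102·L_2(t) - 2368·L_3(t).
Expanding and collecting terms gives P(t) = -t^3 - t^2 - 2.
Check: P(7) = -394. ✓

P(t) = -t^3 - t^2 - 2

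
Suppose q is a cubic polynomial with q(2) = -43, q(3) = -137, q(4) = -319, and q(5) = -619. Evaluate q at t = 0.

1

Write q(t) = at^3 + bt^2 + ct + d. Substituting each data point gives a linear system:
  8a + 4b + 2c + d = -43
  27a + 9b + 3c + d = -137
  64a + 16b + 4c + d = -319
  125a + 25b + 5c + d = -619
Solving the system yields a = -5, b = 1, c = -4, d = 1.
So q(t) = -5t^3 + t^2 - 4t + 1.
Then q(0) = 1.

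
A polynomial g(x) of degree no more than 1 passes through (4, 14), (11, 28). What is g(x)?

Write g(x) = ax + b. Substituting each data point gives a linear system:
  4a + b = 14
  11a + b = 28
Solving the system yields a = 2, b = 6.
So g(x) = 2x + 6.
Check: g(4) = 14. ✓

g(x) = 2x + 6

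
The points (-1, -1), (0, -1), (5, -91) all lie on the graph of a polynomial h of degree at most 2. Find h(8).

Using the Lagrange interpolation formula with nodes -1, 0, 5:
  L_0(x) = x(x - 5) / 6
  L_1(x) = (x + 1)(x - 5) / -5
  L_2(x) = (x + 1)x / 30
Then h(x) = -1·L_0(x) - 1·L_1(x) - 91·L_2(x).
Expanding and collecting terms gives h(x) = -3x^2 - 3x - 1.
Evaluating at x = 8: h(8) = -217.

-217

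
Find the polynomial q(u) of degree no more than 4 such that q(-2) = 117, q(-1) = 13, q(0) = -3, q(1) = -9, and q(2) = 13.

q(u) = 4u^4 - 5u^3 + u^2 - 6u - 3

Write q(u) = au^4 + bu^3 + cu^2 + du + e. Substituting each data point gives a linear system:
  16a - 8b + 4c - 2d + e = 117
  a - b + c - d + e = 13
  e = -3
  a + b + c + d + e = -9
  16a + 8b + 4c + 2d + e = 13
Solving the system yields a = 4, b = -5, c = 1, d = -6, e = -3.
So q(u) = 4u^4 - 5u^3 + u^2 - 6u - 3.
Check: q(-2) = 117. ✓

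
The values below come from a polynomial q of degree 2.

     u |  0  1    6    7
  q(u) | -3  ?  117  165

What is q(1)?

-3

The 3 known points determine the degree-2 polynomial uniquely.
Write q(u) = au^2 + bu + c. Substituting each data point gives a linear system:
  c = -3
  36a + 6b + c = 117
  49a + 7b + c = 165
Solving the system yields a = 4, b = -4, c = -3.
So q(u) = 4u^2 - 4u - 3.
Then q(1) = -3.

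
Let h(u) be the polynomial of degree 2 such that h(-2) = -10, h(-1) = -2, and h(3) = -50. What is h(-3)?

Using the Lagrange interpolation formula with nodes -2, -1, 3:
  L_0(u) = (u + 1)(u - 3) / 5
  L_1(u) = (u + 2)(u - 3) / -4
  L_2(u) = (u + 2)(u + 1) / 20
Then h(u) = -10·L_0(u) - 2·L_1(u) - 50·L_2(u).
Expanding and collecting terms gives h(u) = -4u^2 - 4u - 2.
Evaluating at u = -3: h(-3) = -26.

-26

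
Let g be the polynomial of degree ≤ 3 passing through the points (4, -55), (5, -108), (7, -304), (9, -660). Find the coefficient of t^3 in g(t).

-1

Write g(t) = at^3 + bt^2 + ct + d. Substituting each data point gives a linear system:
  64a + 16b + 4c + d = -55
  125a + 25b + 5c + d = -108
  343a + 49b + 7c + d = -304
  729a + 81b + 9c + d = -660
Solving the system yields a = -1, b = 1, c = -1, d = -3.
So g(t) = -t^3 + t^2 - t - 3.
The leading coefficient is -1.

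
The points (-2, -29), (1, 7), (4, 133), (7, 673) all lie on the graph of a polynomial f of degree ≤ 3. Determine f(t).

Using the Lagrange interpolation formula with nodes -2, 1, 4, 7:
  L_0(t) = (t - 1)(t - 4)(t - 7) / -162
  L_1(t) = (t + 2)(t - 4)(t - 7) / 54
  L_2(t) = (t + 2)(t - 1)(t - 7) / -54
  L_3(t) = (t + 2)(t - 1)(t - 4) / 162
Then f(t) = -29·L_0(t) + 7·L_1(t) + 133·L_2(t) + 673·L_3(t).
Expanding and collecting terms gives f(t) = 2t^3 - t^2 + 5t + 1.
Check: f(1) = 7. ✓

f(t) = 2t^3 - t^2 + 5t + 1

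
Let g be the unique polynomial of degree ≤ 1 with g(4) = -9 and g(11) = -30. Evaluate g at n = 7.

-18

Write g(n) = an + b. Substituting each data point gives a linear system:
  4a + b = -9
  11a + b = -30
Solving the system yields a = -3, b = 3.
So g(n) = -3n + 3.
Then g(7) = -18.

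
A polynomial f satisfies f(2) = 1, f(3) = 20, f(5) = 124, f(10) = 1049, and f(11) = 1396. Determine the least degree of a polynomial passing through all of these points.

Divided differences on the nodes 2, 3, 5, 10, 11:
  order 0: 1  20  124  1049  1396
  order 1: 19  52  185  347
  order 2: 11  19  27
  order 3: 1  1
  order 4: 0
The order-3 divided differences are all 1 (nonzero) and every higher order vanishes, so the data lies on a polynomial of degree exactly 3.

3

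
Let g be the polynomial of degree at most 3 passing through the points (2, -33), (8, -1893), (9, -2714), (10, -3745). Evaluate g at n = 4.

-229

Using the Lagrange interpolation formula with nodes 2, 8, 9, 10:
  L_0(n) = (n - 8)(n - 9)(n - 10) / -336
  L_1(n) = (n - 2)(n - 9)(n - 10) / 12
  L_2(n) = (n - 2)(n - 8)(n - 10) / -7
  L_3(n) = (n - 2)(n - 8)(n - 9) / 16
Then g(n) = -33·L_0(n) - 1893·L_1(n) - 2714·L_2(n) - 3745·L_3(n).
Expanding and collecting terms gives g(n) = -4n^3 + 3n^2 - 4n - 5.
Evaluating at n = 4: g(4) = -229.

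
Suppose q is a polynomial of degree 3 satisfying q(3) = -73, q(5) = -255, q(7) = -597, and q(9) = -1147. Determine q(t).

Write q(t) = at^3 + bt^2 + ct + d. Substituting each data point gives a linear system:
  27a + 9b + 3c + d = -73
  125a + 25b + 5c + d = -255
  343a + 49b + 7c + d = -597
  729a + 81b + 9c + d = -1147
Solving the system yields a = -1, b = -5, c = -2, d = 5.
So q(t) = -t^3 - 5t^2 - 2t + 5.
Check: q(7) = -597. ✓

q(t) = -t^3 - 5t^2 - 2t + 5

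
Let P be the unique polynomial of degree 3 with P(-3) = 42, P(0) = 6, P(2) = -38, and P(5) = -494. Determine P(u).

Write P(u) = au^3 + bu^2 + cu + d. Substituting each data point gives a linear system:
  -27a + 9b - 3c + d = 42
  d = 6
  8a + 4b + 2c + d = -38
  125a + 25b + 5c + d = -494
Solving the system yields a = -3, b = -5, c = 0, d = 6.
So P(u) = -3u^3 - 5u^2 + 6.
Check: P(0) = 6. ✓

P(u) = -3u^3 - 5u^2 + 6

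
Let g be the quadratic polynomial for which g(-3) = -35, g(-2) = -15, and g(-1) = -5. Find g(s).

g(s) = -5s^2 - 5s - 5

Write g(s) = as^2 + bs + c. Substituting each data point gives a linear system:
  9a - 3b + c = -35
  4a - 2b + c = -15
  a - b + c = -5
Solving the system yields a = -5, b = -5, c = -5.
So g(s) = -5s^2 - 5s - 5.
Check: g(-2) = -15. ✓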